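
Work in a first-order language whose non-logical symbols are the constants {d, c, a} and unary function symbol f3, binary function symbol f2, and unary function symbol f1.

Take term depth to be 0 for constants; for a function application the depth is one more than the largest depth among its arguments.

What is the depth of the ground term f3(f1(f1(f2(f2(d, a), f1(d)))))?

depth(f2(d, a)) = 1 + max(0, 0) = 1
depth(f1(d)) = 1 + depth(d) = 1 + 0 = 1
depth(f2(f2(d, a), f1(d))) = 1 + max(1, 1) = 2
depth(f1(f2(f2(d, a), f1(d)))) = 1 + depth(f2(f2(d, a), f1(d))) = 1 + 2 = 3
depth(f1(f1(f2(f2(d, a), f1(d))))) = 1 + depth(f1(f2(f2(d, a), f1(d)))) = 1 + 3 = 4
depth(f3(f1(f1(f2(f2(d, a), f1(d)))))) = 1 + depth(f1(f1(f2(f2(d, a), f1(d))))) = 1 + 4 = 5

5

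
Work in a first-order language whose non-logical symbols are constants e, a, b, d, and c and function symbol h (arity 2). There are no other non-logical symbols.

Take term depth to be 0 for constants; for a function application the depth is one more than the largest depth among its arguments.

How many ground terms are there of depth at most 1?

30

If N_k denotes the number of depth-≤k ground terms, the 5 constants give N_0 = 5, and each function symbol of arity r contributes N_{k-1}^r new terms at level k: N_k = 5 + N_{k-1}^2.
N_0 = 5
N_1 = 5 + 5^2 = 30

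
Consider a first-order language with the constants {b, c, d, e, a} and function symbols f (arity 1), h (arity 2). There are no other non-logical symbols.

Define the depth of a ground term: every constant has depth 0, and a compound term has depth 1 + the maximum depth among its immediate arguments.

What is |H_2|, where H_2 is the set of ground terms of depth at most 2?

1265

Write N_k for the number of ground terms of depth ≤ k. A term of depth ≤ k is either a constant or a function symbol applied to arguments of depth ≤ k−1, so N_k = 5 + N_{k-1} + N_{k-1}^2.
N_0 = 5
N_1 = 5 + 5 + 5^2 = 35
N_2 = 5 + 35 + 35^2 = 1265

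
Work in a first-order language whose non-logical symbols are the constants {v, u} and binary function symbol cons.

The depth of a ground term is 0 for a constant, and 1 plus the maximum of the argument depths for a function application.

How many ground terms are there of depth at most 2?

38

Count level by level. With function symbols cons/2, the terms of depth ≤ k are the 2 constants together with each function applied to depth-≤(k−1) tuples, so N_k = 2 + N_{k-1}^2.
N_0 = 2
N_1 = 2 + 2^2 = 6
N_2 = 2 + 6^2 = 38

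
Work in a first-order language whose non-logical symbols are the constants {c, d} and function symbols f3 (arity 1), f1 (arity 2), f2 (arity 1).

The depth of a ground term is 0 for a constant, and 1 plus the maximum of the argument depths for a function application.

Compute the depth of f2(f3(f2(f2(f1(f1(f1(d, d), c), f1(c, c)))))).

7

depth(f1(d, d)) = 1 + max(0, 0) = 1
depth(f1(f1(d, d), c)) = 1 + max(1, 0) = 2
depth(f1(c, c)) = 1 + max(0, 0) = 1
depth(f1(f1(f1(d, d), c), f1(c, c))) = 1 + max(2, 1) = 3
depth(f2(f1(f1(f1(d, d), c), f1(c, c)))) = 1 + depth(f1(f1(f1(d, d), c), f1(c, c))) = 1 + 3 = 4
depth(f2(f2(f1(f1(f1(d, d), c), f1(c, c))))) = 1 + depth(f2(f1(f1(f1(d, d), c), f1(c, c)))) = 1 + 4 = 5
depth(f3(f2(f2(f1(f1(f1(d, d), c), f1(c, c)))))) = 1 + depth(f2(f2(f1(f1(f1(d, d), c), f1(c, c))))) = 1 + 5 = 6
depth(f2(f3(f2(f2(f1(f1(f1(d, d), c), f1(c, c))))))) = 1 + depth(f3(f2(f2(f1(f1(f1(d, d), c), f1(c, c)))))) = 1 + 6 = 7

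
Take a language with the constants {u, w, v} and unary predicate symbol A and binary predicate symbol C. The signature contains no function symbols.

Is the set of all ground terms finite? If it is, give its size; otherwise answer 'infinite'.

3

There are no function symbols, so every ground term is one of the 3 constants.
The Herbrand universe is {u, w, v}, which is finite with 3 elements.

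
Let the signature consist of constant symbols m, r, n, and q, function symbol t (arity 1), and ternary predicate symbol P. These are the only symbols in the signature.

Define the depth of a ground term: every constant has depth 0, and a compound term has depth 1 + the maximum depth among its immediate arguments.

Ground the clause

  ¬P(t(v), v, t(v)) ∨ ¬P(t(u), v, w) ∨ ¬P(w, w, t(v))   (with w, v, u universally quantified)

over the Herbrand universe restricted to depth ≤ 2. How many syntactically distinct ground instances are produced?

1728

Ground terms of depth ≤ 2:
  If N_k denotes the number of depth-≤k ground terms, the 4 constants give N_0 = 4, and each function symbol of arity r contributes N_{k-1}^r new terms at level k: N_k = 4 + N_{k-1}.
  N_0 = 4
  N_1 = 4 + 4 = 8
  N_2 = 4 + 8 = 12
  Explicitly: m, r, n, q, t(m), t(r), t(n), t(q), t(t(m)), t(t(r)), t(t(n)), t(t(q)).
So there are 12 ground terms available for substitution.
The clause has 3 distinct variables (w, v, u), each appearing in the body. In the free term algebra distinct substitutions yield syntactically distinct ground instances.
Number of ground instances = 12^3 = 1728.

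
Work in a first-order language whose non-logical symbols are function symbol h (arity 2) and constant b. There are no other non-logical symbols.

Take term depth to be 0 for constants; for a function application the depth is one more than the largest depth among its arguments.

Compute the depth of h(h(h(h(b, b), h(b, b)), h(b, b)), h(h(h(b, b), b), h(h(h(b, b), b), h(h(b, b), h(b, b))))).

5

depth(h(b, b)) = 1 + max(0, 0) = 1
depth(h(h(b, b), h(b, b))) = 1 + max(1, 1) = 2
depth(h(h(h(b, b), h(b, b)), h(b, b))) = 1 + max(2, 1) = 3
depth(h(h(b, b), b)) = 1 + max(1, 0) = 2
depth(h(h(h(b, b), b), h(h(b, b), h(b, b)))) = 1 + max(2, 2) = 3
depth(h(h(h(b, b), b), h(h(h(b, b), b), h(h(b, b), h(b, b))))) = 1 + max(2, 3) = 4
depth(h(h(h(h(b, b), h(b, b)), h(b, b)), h(h(h(b, b), b), h(h(h(b, b), b), h(h(b, b), h(b, b)))))) = 1 + max(3, 4) = 5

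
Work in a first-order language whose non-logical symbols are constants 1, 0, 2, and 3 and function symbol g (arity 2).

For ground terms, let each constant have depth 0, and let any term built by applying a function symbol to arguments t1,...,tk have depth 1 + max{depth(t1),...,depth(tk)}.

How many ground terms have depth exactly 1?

Let N_k = |{terms of depth ≤ k}|. Then N_0 = 4 and N_k = 4 + N_{k-1}^2 for k ≥ 1 (one summand per function symbol, arity giving the exponent).
N_0 = 4
N_1 = 4 + 4^2 = 20
Terms of depth exactly 1: N_1 − N_0 = 20 − 4 = 16.

16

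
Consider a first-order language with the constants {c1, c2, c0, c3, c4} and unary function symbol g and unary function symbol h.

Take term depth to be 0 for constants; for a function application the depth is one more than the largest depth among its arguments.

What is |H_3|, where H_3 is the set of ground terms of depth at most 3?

Count level by level. With function symbols g/1, h/1, the terms of depth ≤ k are the 5 constants together with each function applied to depth-≤(k−1) tuples, so N_k = 5 + N_{k-1} + N_{k-1}.
N_0 = 5
N_1 = 5 + 5 + 5 = 15
N_2 = 5 + 15 + 15 = 35
N_3 = 5 + 35 + 35 = 75

75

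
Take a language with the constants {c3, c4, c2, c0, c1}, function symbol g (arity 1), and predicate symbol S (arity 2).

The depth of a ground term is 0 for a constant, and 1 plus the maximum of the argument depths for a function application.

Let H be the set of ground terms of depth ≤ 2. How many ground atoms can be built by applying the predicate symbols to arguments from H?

First count ground terms of depth ≤ 2.
Let N_k count ground terms of depth at most k. Each non-constant term of depth ≤ k is some function symbol applied to depth-≤(k−1) arguments, giving N_k = 5 + N_{k-1}.
N_0 = 5
N_1 = 5 + 5 = 10
N_2 = 5 + 10 = 15
So |H| = 15.
Ground atoms are formed by filling each argument slot of a predicate with a term from H, so an r-ary predicate gives |H|^r atoms:
  S: 15^2 = 225
Total ground atoms: 225.

225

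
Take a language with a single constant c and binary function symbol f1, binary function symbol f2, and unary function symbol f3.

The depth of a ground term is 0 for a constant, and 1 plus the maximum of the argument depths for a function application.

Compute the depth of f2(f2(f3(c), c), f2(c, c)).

3

depth(f3(c)) = 1 + depth(c) = 1 + 0 = 1
depth(f2(f3(c), c)) = 1 + max(1, 0) = 2
depth(f2(c, c)) = 1 + max(0, 0) = 1
depth(f2(f2(f3(c), c), f2(c, c))) = 1 + max(2, 1) = 3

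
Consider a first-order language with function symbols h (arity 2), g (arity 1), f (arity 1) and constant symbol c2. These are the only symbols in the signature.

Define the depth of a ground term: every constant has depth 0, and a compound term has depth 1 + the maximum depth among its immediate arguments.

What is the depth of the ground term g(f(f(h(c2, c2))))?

depth(h(c2, c2)) = 1 + max(0, 0) = 1
depth(f(h(c2, c2))) = 1 + depth(h(c2, c2)) = 1 + 1 = 2
depth(f(f(h(c2, c2)))) = 1 + depth(f(h(c2, c2))) = 1 + 2 = 3
depth(g(f(f(h(c2, c2))))) = 1 + depth(f(f(h(c2, c2)))) = 1 + 3 = 4

4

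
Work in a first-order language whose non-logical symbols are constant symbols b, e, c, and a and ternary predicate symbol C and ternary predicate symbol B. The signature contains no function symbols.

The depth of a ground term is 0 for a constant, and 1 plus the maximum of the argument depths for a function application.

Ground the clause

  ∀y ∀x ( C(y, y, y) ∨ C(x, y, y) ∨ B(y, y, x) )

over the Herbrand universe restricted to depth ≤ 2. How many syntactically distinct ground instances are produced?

Ground terms of depth ≤ 2:
  With no function symbols every ground term is a constant, so there are exactly 4 ground terms at every depth bound.
  N_0 = 4
  N_1 = 4
  N_2 = 4
  Explicitly: b, e, c, a.
So there are 4 ground terms available for substitution.
Each of y, x ranges independently over the available ground terms, and distinct assignments produce distinct instances.
Number of ground instances = 4^2 = 16.

16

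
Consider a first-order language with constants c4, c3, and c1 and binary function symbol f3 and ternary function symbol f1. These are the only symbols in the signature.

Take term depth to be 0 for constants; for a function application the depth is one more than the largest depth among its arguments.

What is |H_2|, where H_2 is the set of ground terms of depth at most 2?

Let N_k = |{terms of depth ≤ k}|. Then N_0 = 3 and N_k = 3 + N_{k-1}^2 + N_{k-1}^3 for k ≥ 1 (one summand per function symbol, arity giving the exponent).
N_0 = 3
N_1 = 3 + 3^2 + 3^3 = 39
N_2 = 3 + 39^2 + 39^3 = 60843

60843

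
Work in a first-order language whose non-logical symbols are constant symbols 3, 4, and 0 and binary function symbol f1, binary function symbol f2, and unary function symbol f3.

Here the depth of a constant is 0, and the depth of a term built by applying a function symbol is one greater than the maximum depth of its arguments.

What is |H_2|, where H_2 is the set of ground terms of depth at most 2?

1179

Let N_k = |{terms of depth ≤ k}|. Then N_0 = 3 and N_k = 3 + N_{k-1}^2 + N_{k-1}^2 + N_{k-1} for k ≥ 1 (one summand per function symbol, arity giving the exponent).
N_0 = 3
N_1 = 3 + 3^2 + 3^2 + 3 = 24
N_2 = 3 + 24^2 + 24^2 + 24 = 1179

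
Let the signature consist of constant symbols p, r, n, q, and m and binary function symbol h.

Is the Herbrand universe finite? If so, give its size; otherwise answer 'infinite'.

The signature has at least one function symbol (h, arity 2) and at least one constant (p).
Iterating h gives infinitely many distinct ground terms: p, h(p, p), h(h(p, p), h(p, p)), ...
So the Herbrand universe is infinite.

infinite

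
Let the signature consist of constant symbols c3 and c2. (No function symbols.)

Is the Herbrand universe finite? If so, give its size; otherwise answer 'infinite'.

2

There are no function symbols, so every ground term is one of the 2 constants.
The Herbrand universe is {c3, c2}, which is finite with 2 elements.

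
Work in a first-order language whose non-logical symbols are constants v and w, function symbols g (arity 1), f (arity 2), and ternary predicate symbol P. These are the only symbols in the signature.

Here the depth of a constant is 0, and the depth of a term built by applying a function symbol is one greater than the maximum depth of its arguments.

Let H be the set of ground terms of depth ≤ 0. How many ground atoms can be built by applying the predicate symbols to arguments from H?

First count ground terms of depth ≤ 0.
Let N_k = |{terms of depth ≤ k}|. Then N_0 = 2 and N_k = 2 + N_{k-1} + N_{k-1}^2 for k ≥ 1 (one summand per function symbol, arity giving the exponent).
N_0 = 2
Explicitly: v, w.
So |H| = 2.
A ground atom is a predicate applied to a tuple of terms from H, so the count is the sum over predicates of |H|^arity:
  P: 2^3 = 8
Total ground atoms: 8.

8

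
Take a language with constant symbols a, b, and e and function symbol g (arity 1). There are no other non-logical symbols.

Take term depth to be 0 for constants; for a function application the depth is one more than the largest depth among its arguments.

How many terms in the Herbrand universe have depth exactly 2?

3

If N_k denotes the number of depth-≤k ground terms, the 3 constants give N_0 = 3, and each function symbol of arity r contributes N_{k-1}^r new terms at level k: N_k = 3 + N_{k-1}.
N_0 = 3
N_1 = 3 + 3 = 6
N_2 = 3 + 6 = 9
Terms of depth exactly 2: N_2 − N_1 = 9 − 6 = 3.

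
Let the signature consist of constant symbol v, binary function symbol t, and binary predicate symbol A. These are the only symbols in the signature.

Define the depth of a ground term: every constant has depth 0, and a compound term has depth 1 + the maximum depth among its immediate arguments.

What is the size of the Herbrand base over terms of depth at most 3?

First count ground terms of depth ≤ 3.
Count level by level. With function symbols t/2, the terms of depth ≤ k are the 1 constant together with each function applied to depth-≤(k−1) tuples, so N_k = 1 + N_{k-1}^2.
N_0 = 1
N_1 = 1 + 1^2 = 2
N_2 = 1 + 2^2 = 5
N_3 = 1 + 5^2 = 26
So |H| = 26.
A ground atom is a predicate applied to a tuple of terms from H, so the count is the sum over predicates of |H|^arity:
  A: 26^2 = 676
Total ground atoms: 676.

676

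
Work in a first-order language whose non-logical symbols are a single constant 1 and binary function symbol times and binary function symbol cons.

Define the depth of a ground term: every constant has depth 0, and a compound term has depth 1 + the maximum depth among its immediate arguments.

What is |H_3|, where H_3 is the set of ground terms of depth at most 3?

Write N_k for the number of ground terms of depth ≤ k. A term of depth ≤ k is either a constant or a function symbol applied to arguments of depth ≤ k−1, so N_k = 1 + N_{k-1}^2 + N_{k-1}^2.
N_0 = 1
N_1 = 1 + 1^2 + 1^2 = 3
N_2 = 1 + 3^2 + 3^2 = 19
N_3 = 1 + 19^2 + 19^2 = 723

723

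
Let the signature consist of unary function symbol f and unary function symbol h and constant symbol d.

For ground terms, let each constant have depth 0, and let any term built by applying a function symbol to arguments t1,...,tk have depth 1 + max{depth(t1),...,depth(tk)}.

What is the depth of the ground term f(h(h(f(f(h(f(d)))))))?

7

depth(f(d)) = 1 + depth(d) = 1 + 0 = 1
depth(h(f(d))) = 1 + depth(f(d)) = 1 + 1 = 2
depth(f(h(f(d)))) = 1 + depth(h(f(d))) = 1 + 2 = 3
depth(f(f(h(f(d))))) = 1 + depth(f(h(f(d)))) = 1 + 3 = 4
depth(h(f(f(h(f(d)))))) = 1 + depth(f(f(h(f(d))))) = 1 + 4 = 5
depth(h(h(f(f(h(f(d))))))) = 1 + depth(h(f(f(h(f(d)))))) = 1 + 5 = 6
depth(f(h(h(f(f(h(f(d)))))))) = 1 + depth(h(h(f(f(h(f(d))))))) = 1 + 6 = 7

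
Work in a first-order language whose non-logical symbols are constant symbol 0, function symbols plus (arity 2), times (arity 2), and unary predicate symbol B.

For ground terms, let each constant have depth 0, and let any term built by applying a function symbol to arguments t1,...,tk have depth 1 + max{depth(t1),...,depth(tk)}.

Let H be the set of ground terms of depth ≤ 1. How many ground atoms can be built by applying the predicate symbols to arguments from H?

First count ground terms of depth ≤ 1.
Let N_k count ground terms of depth at most k. Each non-constant term of depth ≤ k is some function symbol applied to depth-≤(k−1) arguments, giving N_k = 1 + N_{k-1}^2 + N_{k-1}^2.
N_0 = 1
N_1 = 1 + 1^2 + 1^2 = 3
So |H| = 3.
For each predicate symbol, the number of ground atoms is |H| raised to its arity; summing:
  B: 3
Total ground atoms: 3.

3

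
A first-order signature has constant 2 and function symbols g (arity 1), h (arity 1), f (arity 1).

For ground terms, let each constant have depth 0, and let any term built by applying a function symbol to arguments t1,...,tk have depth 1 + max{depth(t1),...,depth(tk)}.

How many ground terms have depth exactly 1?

If N_k denotes the number of depth-≤k ground terms, the 1 constant gives N_0 = 1, and each function symbol of arity r contributes N_{k-1}^r new terms at level k: N_k = 1 + N_{k-1} + N_{k-1} + N_{k-1}.
N_0 = 1
N_1 = 1 + 1 + 1 + 1 = 4
Terms of depth exactly 1: N_1 − N_0 = 4 − 1 = 3.

3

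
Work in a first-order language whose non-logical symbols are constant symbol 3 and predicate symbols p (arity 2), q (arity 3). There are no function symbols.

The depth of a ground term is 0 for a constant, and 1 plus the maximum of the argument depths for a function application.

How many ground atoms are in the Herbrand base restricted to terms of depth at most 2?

2

First count ground terms of depth ≤ 2.
With no function symbols every ground term is a constant, so there is exactly 1 ground term at every depth bound.
N_0 = 1
N_1 = 1
N_2 = 1
Explicitly: 3.
So |H| = 1.
A ground atom is a predicate applied to a tuple of terms from H, so the count is the sum over predicates of |H|^arity:
  p: 1^2 = 1;  q: 1^3 = 1
Total ground atoms: 1 + 1 = 2.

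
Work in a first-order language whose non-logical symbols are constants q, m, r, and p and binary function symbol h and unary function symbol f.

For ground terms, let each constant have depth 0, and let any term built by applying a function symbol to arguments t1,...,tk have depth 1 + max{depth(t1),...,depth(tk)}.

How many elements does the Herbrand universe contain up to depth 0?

Let N_k count ground terms of depth at most k. Each non-constant term of depth ≤ k is some function symbol applied to depth-≤(k−1) arguments, giving N_k = 4 + N_{k-1}^2 + N_{k-1}.
N_0 = 4
Explicitly: q, m, r, p.

4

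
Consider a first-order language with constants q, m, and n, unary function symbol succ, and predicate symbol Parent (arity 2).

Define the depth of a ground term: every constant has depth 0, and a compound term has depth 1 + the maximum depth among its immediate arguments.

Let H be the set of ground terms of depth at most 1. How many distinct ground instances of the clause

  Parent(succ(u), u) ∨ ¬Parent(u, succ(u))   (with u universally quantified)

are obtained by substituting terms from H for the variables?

Ground terms of depth ≤ 1:
  If N_k denotes the number of depth-≤k ground terms, the 3 constants give N_0 = 3, and each function symbol of arity r contributes N_{k-1}^r new terms at level k: N_k = 3 + N_{k-1}.
  N_0 = 3
  N_1 = 3 + 3 = 6
  Explicitly: q, m, n, succ(q), succ(m), succ(n).
So there are 6 ground terms available for substitution.
The variable u ranges independently over the available ground terms, and distinct assignments produce distinct instances.
Number of ground instances = 6.

6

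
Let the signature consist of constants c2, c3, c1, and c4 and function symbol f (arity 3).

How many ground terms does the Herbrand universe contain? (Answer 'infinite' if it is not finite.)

infinite

The signature has at least one function symbol (f, arity 3) and at least one constant (c2).
Iterating f gives infinitely many distinct ground terms: c2, f(c2, c2, c2), f(f(c2, c2, c2), f(c2, c2, c2), f(c2, c2, c2)), ...
So the Herbrand universe is infinite.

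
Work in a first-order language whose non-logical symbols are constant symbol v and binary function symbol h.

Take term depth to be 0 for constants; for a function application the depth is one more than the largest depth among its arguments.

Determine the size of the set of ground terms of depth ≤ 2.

Count level by level. With function symbols h/2, the terms of depth ≤ k are the 1 constant together with each function applied to depth-≤(k−1) tuples, so N_k = 1 + N_{k-1}^2.
N_0 = 1
N_1 = 1 + 1^2 = 2
N_2 = 1 + 2^2 = 5
Explicitly: v, h(v, v), h(v, h(v, v)), h(h(v, v), v), h(h(v, v), h(v, v)).

5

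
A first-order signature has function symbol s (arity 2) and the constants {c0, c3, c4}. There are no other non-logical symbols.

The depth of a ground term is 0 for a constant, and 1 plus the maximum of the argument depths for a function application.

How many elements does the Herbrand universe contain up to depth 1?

If N_k denotes the number of depth-≤k ground terms, the 3 constants give N_0 = 3, and each function symbol of arity r contributes N_{k-1}^r new terms at level k: N_k = 3 + N_{k-1}^2.
N_0 = 3
N_1 = 3 + 3^2 = 12

12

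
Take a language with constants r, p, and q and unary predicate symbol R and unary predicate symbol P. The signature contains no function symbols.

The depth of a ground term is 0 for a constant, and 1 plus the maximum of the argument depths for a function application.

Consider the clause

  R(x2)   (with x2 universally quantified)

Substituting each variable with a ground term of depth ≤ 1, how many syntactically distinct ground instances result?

3

Ground terms of depth ≤ 1:
  With no function symbols every ground term is a constant, so there are exactly 3 ground terms at every depth bound.
  N_0 = 3
  N_1 = 3
  Explicitly: r, p, q.
So there are 3 ground terms available for substitution.
The body mentions the single quantified variable x2; since ground terms form a free algebra, no two substitutions collapse to the same formula.
Number of ground instances = 3.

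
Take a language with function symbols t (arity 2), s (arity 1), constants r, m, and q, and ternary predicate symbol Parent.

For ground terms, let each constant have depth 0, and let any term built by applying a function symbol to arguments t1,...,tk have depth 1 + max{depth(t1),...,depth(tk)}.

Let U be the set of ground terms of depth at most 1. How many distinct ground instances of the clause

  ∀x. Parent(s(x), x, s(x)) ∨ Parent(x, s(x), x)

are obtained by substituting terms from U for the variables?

15

Ground terms of depth ≤ 1:
  Write N_k for the number of ground terms of depth ≤ k. A term of depth ≤ k is either a constant or a function symbol applied to arguments of depth ≤ k−1, so N_k = 3 + N_{k-1}^2 + N_{k-1}.
  N_0 = 3
  N_1 = 3 + 3^2 + 3 = 15
So there are 15 ground terms available for substitution.
The clause has 1 distinct variable (x), which appears in the body. In the free term algebra distinct substitutions yield syntactically distinct ground instances.
Number of ground instances = 15.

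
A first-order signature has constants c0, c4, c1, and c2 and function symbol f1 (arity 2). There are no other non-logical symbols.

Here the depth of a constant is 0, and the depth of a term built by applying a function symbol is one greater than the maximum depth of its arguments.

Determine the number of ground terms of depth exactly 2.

384

Let N_k = |{terms of depth ≤ k}|. Then N_0 = 4 and N_k = 4 + N_{k-1}^2 for k ≥ 1 (one summand per function symbol, arity giving the exponent).
N_0 = 4
N_1 = 4 + 4^2 = 20
N_2 = 4 + 20^2 = 404
Terms of depth exactly 2: N_2 − N_1 = 404 − 20 = 384.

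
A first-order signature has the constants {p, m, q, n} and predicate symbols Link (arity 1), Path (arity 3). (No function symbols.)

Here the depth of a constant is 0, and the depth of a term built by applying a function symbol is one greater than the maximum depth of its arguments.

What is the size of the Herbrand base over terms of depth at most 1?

68

First count ground terms of depth ≤ 1.
With no function symbols every ground term is a constant, so there are exactly 4 ground terms at every depth bound.
N_0 = 4
N_1 = 4
Explicitly: p, m, q, n.
So |H| = 4.
For each predicate symbol, the number of ground atoms is |H| raised to its arity; summing:
  Link: 4;  Path: 4^3 = 64
Total ground atoms: 4 + 64 = 68.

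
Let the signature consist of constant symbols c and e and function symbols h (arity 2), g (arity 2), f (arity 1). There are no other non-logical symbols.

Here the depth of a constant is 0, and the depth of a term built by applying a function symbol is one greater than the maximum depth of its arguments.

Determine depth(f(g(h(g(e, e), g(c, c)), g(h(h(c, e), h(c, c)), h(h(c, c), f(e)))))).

5

depth(g(e, e)) = 1 + max(0, 0) = 1
depth(g(c, c)) = 1 + max(0, 0) = 1
depth(h(g(e, e), g(c, c))) = 1 + max(1, 1) = 2
depth(h(c, e)) = 1 + max(0, 0) = 1
depth(h(c, c)) = 1 + max(0, 0) = 1
depth(h(h(c, e), h(c, c))) = 1 + max(1, 1) = 2
depth(f(e)) = 1 + depth(e) = 1 + 0 = 1
depth(h(h(c, c), f(e))) = 1 + max(1, 1) = 2
depth(g(h(h(c, e), h(c, c)), h(h(c, c), f(e)))) = 1 + max(2, 2) = 3
depth(g(h(g(e, e), g(c, c)), g(h(h(c, e), h(c, c)), h(h(c, c), f(e))))) = 1 + max(2, 3) = 4
depth(f(g(h(g(e, e), g(c, c)), g(h(h(c, e), h(c, c)), h(h(c, c), f(e)))))) = 1 + depth(g(h(g(e, e), g(c, c)), g(h(h(c, e), h(c, c)), h(h(c, c), f(e))))) = 1 + 4 = 5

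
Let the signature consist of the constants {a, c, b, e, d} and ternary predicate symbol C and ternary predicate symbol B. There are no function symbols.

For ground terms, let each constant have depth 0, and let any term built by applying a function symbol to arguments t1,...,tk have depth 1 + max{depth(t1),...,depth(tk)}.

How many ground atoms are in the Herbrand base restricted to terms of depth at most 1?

First count ground terms of depth ≤ 1.
With no function symbols every ground term is a constant, so there are exactly 5 ground terms at every depth bound.
N_0 = 5
N_1 = 5
So |H| = 5.
Ground atoms are formed by filling each argument slot of a predicate with a term from H, so an r-ary predicate gives |H|^r atoms:
  C: 5^3 = 125;  B: 5^3 = 125
Total ground atoms: 125 + 125 = 250.

250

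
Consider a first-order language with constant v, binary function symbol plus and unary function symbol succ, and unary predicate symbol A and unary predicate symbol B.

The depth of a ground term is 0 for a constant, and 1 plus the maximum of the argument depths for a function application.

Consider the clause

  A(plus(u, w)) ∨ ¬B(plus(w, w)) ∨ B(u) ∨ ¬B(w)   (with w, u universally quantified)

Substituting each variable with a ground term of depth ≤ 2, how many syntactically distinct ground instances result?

169

Ground terms of depth ≤ 2:
  Count level by level. With function symbols plus/2, succ/1, the terms of depth ≤ k are the 1 constant together with each function applied to depth-≤(k−1) tuples, so N_k = 1 + N_{k-1}^2 + N_{k-1}.
  N_0 = 1
  N_1 = 1 + 1^2 + 1 = 3
  N_2 = 1 + 3^2 + 3 = 13
So there are 13 ground terms available for substitution.
The clause has 2 distinct variables (w, u), each appearing in the body. In the free term algebra distinct substitutions yield syntactically distinct ground instances.
Number of ground instances = 13^2 = 169.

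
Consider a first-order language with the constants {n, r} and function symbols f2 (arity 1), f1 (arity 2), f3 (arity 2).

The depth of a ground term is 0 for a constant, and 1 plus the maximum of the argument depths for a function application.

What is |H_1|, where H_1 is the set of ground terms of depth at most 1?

Let N_k = |{terms of depth ≤ k}|. Then N_0 = 2 and N_k = 2 + N_{k-1} + N_{k-1}^2 + N_{k-1}^2 for k ≥ 1 (one summand per function symbol, arity giving the exponent).
N_0 = 2
N_1 = 2 + 2 + 2^2 + 2^2 = 12

12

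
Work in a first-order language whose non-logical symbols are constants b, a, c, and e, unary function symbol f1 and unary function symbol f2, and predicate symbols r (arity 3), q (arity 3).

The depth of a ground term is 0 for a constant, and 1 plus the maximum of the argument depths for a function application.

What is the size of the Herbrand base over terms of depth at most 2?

First count ground terms of depth ≤ 2.
Count level by level. With function symbols f1/1, f2/1, the terms of depth ≤ k are the 4 constants together with each function applied to depth-≤(k−1) tuples, so N_k = 4 + N_{k-1} + N_{k-1}.
N_0 = 4
N_1 = 4 + 4 + 4 = 12
N_2 = 4 + 12 + 12 = 28
So |H| = 28.
A ground atom is a predicate applied to a tuple of terms from H, so the count is the sum over predicates of |H|^arity:
  r: 28^3 = 21952;  q: 28^3 = 21952
Total ground atoms: 21952 + 21952 = 43904.

43904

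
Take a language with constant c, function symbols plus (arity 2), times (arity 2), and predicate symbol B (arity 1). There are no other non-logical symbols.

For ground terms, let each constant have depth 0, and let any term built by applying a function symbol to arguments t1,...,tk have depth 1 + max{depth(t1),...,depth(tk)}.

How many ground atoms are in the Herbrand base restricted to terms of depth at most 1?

3

First count ground terms of depth ≤ 1.
Let N_k = |{terms of depth ≤ k}|. Then N_0 = 1 and N_k = 1 + N_{k-1}^2 + N_{k-1}^2 for k ≥ 1 (one summand per function symbol, arity giving the exponent).
N_0 = 1
N_1 = 1 + 1^2 + 1^2 = 3
Explicitly: c, plus(c, c), times(c, c).
So |H| = 3.
For each predicate symbol, the number of ground atoms is |H| raised to its arity; summing:
  B: 3
Total ground atoms: 3.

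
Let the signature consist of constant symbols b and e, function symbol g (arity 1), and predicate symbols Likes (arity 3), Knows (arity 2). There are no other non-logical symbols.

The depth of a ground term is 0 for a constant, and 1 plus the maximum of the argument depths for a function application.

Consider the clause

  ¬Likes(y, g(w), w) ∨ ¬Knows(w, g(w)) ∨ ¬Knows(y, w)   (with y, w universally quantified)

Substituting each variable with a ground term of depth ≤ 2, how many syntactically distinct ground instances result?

36

Ground terms of depth ≤ 2:
  Let N_k count ground terms of depth at most k. Each non-constant term of depth ≤ k is some function symbol applied to depth-≤(k−1) arguments, giving N_k = 2 + N_{k-1}.
  N_0 = 2
  N_1 = 2 + 2 = 4
  N_2 = 2 + 4 = 6
  Explicitly: b, e, g(b), g(e), g(g(b)), g(g(e)).
So there are 6 ground terms available for substitution.
The clause has 2 distinct variables (y, w), each appearing in the body. In the free term algebra distinct substitutions yield syntactically distinct ground instances.
Number of ground instances = 6^2 = 36.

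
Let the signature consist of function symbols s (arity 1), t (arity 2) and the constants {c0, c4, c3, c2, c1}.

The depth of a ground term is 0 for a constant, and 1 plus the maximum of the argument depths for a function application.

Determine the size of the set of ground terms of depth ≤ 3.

Count level by level. With function symbols s/1, t/2, the terms of depth ≤ k are the 5 constants together with each function applied to depth-≤(k−1) tuples, so N_k = 5 + N_{k-1} + N_{k-1}^2.
N_0 = 5
N_1 = 5 + 5 + 5^2 = 35
N_2 = 5 + 35 + 35^2 = 1265
N_3 = 5 + 1265 + 1265^2 = 1601495

1601495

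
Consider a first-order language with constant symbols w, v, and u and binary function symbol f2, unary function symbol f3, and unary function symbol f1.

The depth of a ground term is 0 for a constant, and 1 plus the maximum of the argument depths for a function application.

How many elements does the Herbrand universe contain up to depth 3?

132498

Let N_k = |{terms of depth ≤ k}|. Then N_0 = 3 and N_k = 3 + N_{k-1}^2 + N_{k-1} + N_{k-1} for k ≥ 1 (one summand per function symbol, arity giving the exponent).
N_0 = 3
N_1 = 3 + 3^2 + 3 + 3 = 18
N_2 = 3 + 18^2 + 18 + 18 = 363
N_3 = 3 + 363^2 + 363 + 363 = 132498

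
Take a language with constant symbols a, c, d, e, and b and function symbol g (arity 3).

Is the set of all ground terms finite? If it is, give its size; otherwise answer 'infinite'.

The signature has at least one function symbol (g, arity 3) and at least one constant (a).
Iterating g gives infinitely many distinct ground terms: a, g(a, a, a), g(g(a, a, a), g(a, a, a), g(a, a, a)), ...
So the Herbrand universe is infinite.

infinite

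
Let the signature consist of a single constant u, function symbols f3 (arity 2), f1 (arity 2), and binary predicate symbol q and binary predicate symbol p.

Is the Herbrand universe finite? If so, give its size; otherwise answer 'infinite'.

infinite

The signature has at least one function symbol (f3, arity 2) and at least one constant (u).
Iterating f3 gives infinitely many distinct ground terms: u, f3(u, u), f3(f3(u, u), f3(u, u)), ...
So the Herbrand universe is infinite.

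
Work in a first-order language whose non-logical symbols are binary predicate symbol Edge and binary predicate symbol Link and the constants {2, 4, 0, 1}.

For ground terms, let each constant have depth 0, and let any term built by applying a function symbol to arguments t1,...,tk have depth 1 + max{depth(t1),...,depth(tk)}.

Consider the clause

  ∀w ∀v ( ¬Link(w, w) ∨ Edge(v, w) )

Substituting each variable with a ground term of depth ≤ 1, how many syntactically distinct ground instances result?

Ground terms of depth ≤ 1:
  With no function symbols every ground term is a constant, so there are exactly 4 ground terms at every depth bound.
  N_0 = 4
  N_1 = 4
So there are 4 ground terms available for substitution.
The body mentions every one of the 2 quantified variables; since ground terms form a free algebra, no two substitutions collapse to the same formula.
Number of ground instances = 4^2 = 16.

16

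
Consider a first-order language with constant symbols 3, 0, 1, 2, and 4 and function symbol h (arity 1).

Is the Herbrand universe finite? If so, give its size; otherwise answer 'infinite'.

infinite

The signature has at least one function symbol (h, arity 1) and at least one constant (3).
Iterating h gives infinitely many distinct ground terms: 3, h(3), h(h(3)), ...
So the Herbrand universe is infinite.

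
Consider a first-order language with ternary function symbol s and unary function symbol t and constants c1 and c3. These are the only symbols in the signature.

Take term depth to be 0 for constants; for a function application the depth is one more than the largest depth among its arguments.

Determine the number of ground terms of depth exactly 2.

1730

If N_k denotes the number of depth-≤k ground terms, the 2 constants give N_0 = 2, and each function symbol of arity r contributes N_{k-1}^r new terms at level k: N_k = 2 + N_{k-1}^3 + N_{k-1}.
N_0 = 2
N_1 = 2 + 2^3 + 2 = 12
N_2 = 2 + 12^3 + 12 = 1742
Terms of depth exactly 2: N_2 − N_1 = 1742 − 12 = 1730.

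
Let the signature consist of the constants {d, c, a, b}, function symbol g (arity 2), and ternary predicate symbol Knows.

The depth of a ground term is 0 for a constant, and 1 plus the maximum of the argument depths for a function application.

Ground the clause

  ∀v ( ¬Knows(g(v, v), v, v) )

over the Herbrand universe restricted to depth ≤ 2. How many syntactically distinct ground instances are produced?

404

Ground terms of depth ≤ 2:
  Write N_k for the number of ground terms of depth ≤ k. A term of depth ≤ k is either a constant or a function symbol applied to arguments of depth ≤ k−1, so N_k = 4 + N_{k-1}^2.
  N_0 = 4
  N_1 = 4 + 4^2 = 20
  N_2 = 4 + 20^2 = 404
So there are 404 ground terms available for substitution.
The clause has 1 distinct variable (v), which appears in the body. In the free term algebra distinct substitutions yield syntactically distinct ground instances.
Number of ground instances = 404.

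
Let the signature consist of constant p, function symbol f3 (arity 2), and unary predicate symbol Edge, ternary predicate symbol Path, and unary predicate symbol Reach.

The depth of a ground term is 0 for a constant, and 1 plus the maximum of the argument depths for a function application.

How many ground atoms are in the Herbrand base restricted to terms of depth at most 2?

135

First count ground terms of depth ≤ 2.
Let N_k count ground terms of depth at most k. Each non-constant term of depth ≤ k is some function symbol applied to depth-≤(k−1) arguments, giving N_k = 1 + N_{k-1}^2.
N_0 = 1
N_1 = 1 + 1^2 = 2
N_2 = 1 + 2^2 = 5
Explicitly: p, f3(p, p), f3(p, f3(p, p)), f3(f3(p, p), p), f3(f3(p, p), f3(p, p)).
So |H| = 5.
Ground atoms are formed by filling each argument slot of a predicate with a term from H, so an r-ary predicate gives |H|^r atoms:
  Edge: 5;  Path: 5^3 = 125;  Reach: 5
Total ground atoms: 5 + 125 + 5 = 135.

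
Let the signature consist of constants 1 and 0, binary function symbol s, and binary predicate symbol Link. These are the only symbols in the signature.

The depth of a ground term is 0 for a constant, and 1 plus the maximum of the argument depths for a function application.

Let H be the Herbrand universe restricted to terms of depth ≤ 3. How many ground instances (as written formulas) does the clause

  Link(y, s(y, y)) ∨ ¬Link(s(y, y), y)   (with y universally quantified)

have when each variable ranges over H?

Ground terms of depth ≤ 3:
  Let N_k count ground terms of depth at most k. Each non-constant term of depth ≤ k is some function symbol applied to depth-≤(k−1) arguments, giving N_k = 2 + N_{k-1}^2.
  N_0 = 2
  N_1 = 2 + 2^2 = 6
  N_2 = 2 + 6^2 = 38
  N_3 = 2 + 38^2 = 1446
So there are 1446 ground terms available for substitution.
The variable y ranges independently over the available ground terms, and distinct assignments produce distinct instances.
Number of ground instances = 1446.

1446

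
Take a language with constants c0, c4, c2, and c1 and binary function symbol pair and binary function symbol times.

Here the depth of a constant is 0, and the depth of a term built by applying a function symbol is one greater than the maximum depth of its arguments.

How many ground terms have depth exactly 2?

2560

Let N_k = |{terms of depth ≤ k}|. Then N_0 = 4 and N_k = 4 + N_{k-1}^2 + N_{k-1}^2 for k ≥ 1 (one summand per function symbol, arity giving the exponent).
N_0 = 4
N_1 = 4 + 4^2 + 4^2 = 36
N_2 = 4 + 36^2 + 36^2 = 2596
Terms of depth exactly 2: N_2 − N_1 = 2596 − 36 = 2560.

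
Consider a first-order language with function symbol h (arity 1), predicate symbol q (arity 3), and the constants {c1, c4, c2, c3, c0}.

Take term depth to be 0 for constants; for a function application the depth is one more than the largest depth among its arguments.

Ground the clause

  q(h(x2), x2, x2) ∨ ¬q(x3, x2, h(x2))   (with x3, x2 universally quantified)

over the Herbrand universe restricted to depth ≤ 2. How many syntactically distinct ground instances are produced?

225

Ground terms of depth ≤ 2:
  Count level by level. With function symbols h/1, the terms of depth ≤ k are the 5 constants together with each function applied to depth-≤(k−1) tuples, so N_k = 5 + N_{k-1}.
  N_0 = 5
  N_1 = 5 + 5 = 10
  N_2 = 5 + 10 = 15
So there are 15 ground terms available for substitution.
There are 2 variables to instantiate (x3, x2), each occurring in at least one literal, so different choices give different ground instances.
Number of ground instances = 15^2 = 225.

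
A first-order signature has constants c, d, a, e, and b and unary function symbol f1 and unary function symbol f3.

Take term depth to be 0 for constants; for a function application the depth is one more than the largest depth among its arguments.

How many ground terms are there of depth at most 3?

Let N_k = |{terms of depth ≤ k}|. Then N_0 = 5 and N_k = 5 + N_{k-1} + N_{k-1} for k ≥ 1 (one summand per function symbol, arity giving the exponent).
N_0 = 5
N_1 = 5 + 5 + 5 = 15
N_2 = 5 + 15 + 15 = 35
N_3 = 5 + 35 + 35 = 75

75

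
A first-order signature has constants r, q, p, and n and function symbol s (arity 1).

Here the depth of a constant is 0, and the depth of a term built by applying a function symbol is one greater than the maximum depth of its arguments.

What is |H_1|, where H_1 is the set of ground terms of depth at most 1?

Count level by level. With function symbols s/1, the terms of depth ≤ k are the 4 constants together with each function applied to depth-≤(k−1) tuples, so N_k = 4 + N_{k-1}.
N_0 = 4
N_1 = 4 + 4 = 8

8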